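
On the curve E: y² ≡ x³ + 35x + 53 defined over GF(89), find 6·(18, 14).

(70, 70)

Write P = (18, 14).
Repeated addition: build up to 6P.
2P: tangent at (18, 14): λ = (3·18² + 35)/(2·14) ≡ 28/28. 28⁻¹ ≡ 35 (mod 89) since 28·35 = 980 ≡ 1, so λ ≡ 28·35 ≡ 1.
  x = λ² - 18 - 18 = 1 - 36 ≡ 54; y = λ·(18 - 54) - 14 ≡ 39. → (54, 39)
3P: (54, 39) + (18, 14). λ = (14 - 39)/(18 - 54) ≡ 64/53 mod 89. 53⁻¹ ≡ 42 (mod 89), so λ ≡ 18.
  x = λ² - 54 - 18 = 324 - 72 ≡ 74; y = λ·(54 - 74) - 39 ≡ 46. → (74, 46)
4P: (74, 46) + (18, 14). λ = (14 - 46)/(18 - 74) ≡ 57/33 mod 89. 33⁻¹ ≡ 27 (mod 89) since 33·27 = 891 ≡ 1, so λ ≡ 26.
  x = λ² - 74 - 18 = 676 - 92 ≡ 50; y = λ·(74 - 50) - 46 ≡ 44. → (50, 44)
5P: (50, 44) + (18, 14). λ = (14 - 44)/(18 - 50) ≡ 59/57 mod 89. 57⁻¹ ≡ 25 (mod 89), so λ ≡ 51.
  x = λ² - 50 - 18 = 2601 - 68 ≡ 41; y = λ·(50 - 41) - 44 ≡ 59. → (41, 59)
6P: (41, 59) + (18, 14). λ = (14 - 59)/(18 - 41) ≡ 44/66 mod 89. 66⁻¹ ≡ 58 (mod 89) since 66·58 = 3828 ≡ 1, so λ ≡ 60.
  x = λ² - 41 - 18 = 3600 - 59 ≡ 70; y = λ·(41 - 70) - 59 ≡ 70. → (70, 70)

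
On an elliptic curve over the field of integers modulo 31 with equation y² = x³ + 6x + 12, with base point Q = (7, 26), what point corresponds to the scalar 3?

Repeated addition: build up to 3Q.
2Q: tangent at (7, 26): λ = (3·7² + 6)/(2·26) ≡ 29/21. 21⁻¹ ≡ 3 (mod 31), so λ ≡ 29·3 ≡ 25.
  x = λ² - 7 - 7 = 625 - 14 ≡ 22; y = λ·(7 - 22) - 26 ≡ 2. → (22, 2)
3Q: (22, 2) + (7, 26). λ = (26 - 2)/(7 - 22) ≡ 24/16 mod 31. 16⁻¹ ≡ 2 (mod 31) since 16·2 = 32 ≡ 1, so λ ≡ 17.
  x = λ² - 22 - 7 = 289 - 29 ≡ 12; y = λ·(22 - 12) - 2 ≡ 13. → (12, 13)

(12, 13)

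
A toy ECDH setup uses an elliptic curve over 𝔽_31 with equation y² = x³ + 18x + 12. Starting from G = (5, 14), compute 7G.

(5, 17)

Repeated addition: build up to 7G.
2G: tangent at (5, 14): λ = (3·5² + 18)/(2·14) ≡ 0/28. 28⁻¹ ≡ 10 (mod 31), so λ ≡ 0·10 ≡ 0.
  x = λ² - 5 - 5 = 0 - 10 ≡ 21; y = λ·(5 - 21) - 14 ≡ 17. → (21, 17)
3G: (21, 17) + (5, 14). λ = (14 - 17)/(5 - 21) ≡ 28/15 mod 31. 15⁻¹ ≡ 29 (mod 31) since 15·29 = 435 ≡ 1, so λ ≡ 6.
  x = λ² - 21 - 5 = 36 - 26 ≡ 10; y = λ·(21 - 10) - 17 ≡ 18. → (10, 18)
4G: (10, 18) + (5, 14). λ = (14 - 18)/(5 - 10) ≡ 27/26 mod 31. 26⁻¹ ≡ 6 (mod 31) since 26·6 = 156 ≡ 1, so λ ≡ 7.
  x = λ² - 10 - 5 = 49 - 15 ≡ 3; y = λ·(10 - 3) - 18 ≡ 0. → (3, 0)
5G: (3, 0) + (5, 14). λ = (14 - 0)/(5 - 3) ≡ 14/2 mod 31. 2⁻¹ ≡ 16 (mod 31), so λ ≡ 7.
  x = λ² - 3 - 5 = 49 - 8 ≡ 10; y = λ·(3 - 10) - 0 ≡ 13. → (10, 13)
6G: (10, 13) + (5, 14). λ = (14 - 13)/(5 - 10) ≡ 1/26 mod 31. 26⁻¹ ≡ 6 (mod 31) since 26·6 = 156 ≡ 1, so λ ≡ 6.
  x = λ² - 10 - 5 = 36 - 15 ≡ 21; y = λ·(10 - 21) - 13 ≡ 14. → (21, 14)
7G: (21, 14) + (5, 14). λ = (14 - 14)/(5 - 21) ≡ 0/15 mod 31. 15⁻¹ ≡ 29 (mod 31), so λ ≡ 0.
  x = λ² - 21 - 5 = 0 - 26 ≡ 5; y = λ·(21 - 5) - 14 ≡ 17. → (5, 17)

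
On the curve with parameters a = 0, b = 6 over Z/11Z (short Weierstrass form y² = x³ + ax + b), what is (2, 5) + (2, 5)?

tangent at (2, 5): λ = (3·2² + 0)/(2·5) ≡ 1/10. 10⁻¹ ≡ 10 (mod 11), so λ ≡ 1·10 ≡ 10.
  x = λ² - 2 - 2 = 100 - 4 ≡ 8; y = λ·(2 - 8) - 5 ≡ 1. → (8, 1)

(8, 1)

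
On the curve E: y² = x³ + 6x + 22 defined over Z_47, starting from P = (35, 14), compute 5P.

(17, 14)

Double-and-add on 5 = (101)₂. Start with P = (35, 14) for the leading 1-bit.
double: tangent at (35, 14): λ = (3·35² + 6)/(2·14) ≡ 15/28. 28⁻¹ ≡ 42 (mod 47), so λ ≡ 15·42 ≡ 19.
  x = λ² - 35 - 35 = 361 - 70 ≡ 9; y = λ·(35 - 9) - 14 ≡ 10. → (9, 10)
double: tangent at (9, 10): λ = (3·9² + 6)/(2·10) ≡ 14/20. 20⁻¹ ≡ 40 (mod 47), so λ ≡ 14·40 ≡ 43.
  x = λ² - 9 - 9 = 1849 - 18 ≡ 45; y = λ·(9 - 45) - 10 ≡ 40. → (45, 40)
add P: (45, 40) + (35, 14). λ = (14 - 40)/(35 - 45) ≡ 21/37 mod 47. 37⁻¹ ≡ 14 (mod 47), so λ ≡ 12.
  x = λ² - 45 - 35 = 144 - 80 ≡ 17; y = λ·(45 - 17) - 40 ≡ 14. → (17, 14)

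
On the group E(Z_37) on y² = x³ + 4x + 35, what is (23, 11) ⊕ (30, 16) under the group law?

(20, 7)

(23, 11) + (30, 16). λ = (16 - 11)/(30 - 23) ≡ 5/7 mod 37. 7⁻¹ ≡ 16 (mod 37), so λ ≡ 6.
  x = λ² - 23 - 30 = 36 - 53 ≡ 20; y = λ·(23 - 20) - 11 ≡ 7. → (20, 7)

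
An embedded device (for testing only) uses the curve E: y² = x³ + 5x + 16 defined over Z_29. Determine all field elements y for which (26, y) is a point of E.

x³ + 5x + 16 = 17722 ≡ 3 (mod 29).
3 is a non-residue mod 29; no y exists.

none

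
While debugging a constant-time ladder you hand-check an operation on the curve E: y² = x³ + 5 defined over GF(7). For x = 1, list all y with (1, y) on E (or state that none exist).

x³ + 0x + 5 = 6 ≡ 6 (mod 7).
6 is a non-residue mod 7; no y exists.

none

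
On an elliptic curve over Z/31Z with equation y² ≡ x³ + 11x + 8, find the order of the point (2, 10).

2P: tangent at (2, 10): λ = (3·2² + 11)/(2·10) ≡ 23/20. 20⁻¹ ≡ 14 (mod 31) since 20·14 = 280 ≡ 1, so λ ≡ 23·14 ≡ 12.
  x = λ² - 2 - 2 = 144 - 4 ≡ 16; y = λ·(2 - 16) - 10 ≡ 8. → (16, 8)
3P: (16, 8) + (2, 10). λ = (10 - 8)/(2 - 16) ≡ 2/17 mod 31. 17⁻¹ ≡ 11 (mod 31), so λ ≡ 22.
  x = λ² - 16 - 2 = 484 - 18 ≡ 1; y = λ·(16 - 1) - 8 ≡ 12. → (1, 12)
4P: (1, 12) + (2, 10). λ = (10 - 12)/(2 - 1) ≡ 29/1 mod 31. 1⁻¹ ≡ 1 (mod 31) since 1·1 = 1 ≡ 1, so λ ≡ 29.
  x = λ² - 1 - 2 = 841 - 3 ≡ 1; y = λ·(1 - 1) - 12 ≡ 19. → (1, 19)
5P: (1, 19) + (2, 10). λ = (10 - 19)/(2 - 1) ≡ 22/1 mod 31. 1⁻¹ ≡ 1 (mod 31), so λ ≡ 22.
  x = λ² - 1 - 2 = 484 - 3 ≡ 16; y = λ·(1 - 16) - 19 ≡ 23. → (16, 23)
6P: (16, 23) + (2, 10). λ = (10 - 23)/(2 - 16) ≡ 18/17 mod 31. 17⁻¹ ≡ 11 (mod 31), so λ ≡ 12.
  x = λ² - 16 - 2 = 144 - 18 ≡ 2; y = λ·(16 - 2) - 23 ≡ 21. → (2, 21)
7P: (2, 21) + (2, 10): same x and y₁ ≡ -y₂, so the sum is 𝒪.
7P = 𝒪, so the order is 7.

7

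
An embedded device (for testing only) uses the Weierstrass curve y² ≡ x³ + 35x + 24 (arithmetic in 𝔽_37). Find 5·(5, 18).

Write Q = (5, 18).
Repeated addition: build up to 5Q.
2Q: tangent at (5, 18): λ = (3·5² + 35)/(2·18) ≡ 36/36. 36⁻¹ ≡ 36 (mod 37), so λ ≡ 36·36 ≡ 1.
  x = λ² - 5 - 5 = 1 - 10 ≡ 28; y = λ·(5 - 28) - 18 ≡ 33. → (28, 33)
3Q: (28, 33) + (5, 18). λ = (18 - 33)/(5 - 28) ≡ 22/14 mod 37. 14⁻¹ ≡ 8 (mod 37), so λ ≡ 28.
  x = λ² - 28 - 5 = 784 - 33 ≡ 11; y = λ·(28 - 11) - 33 ≡ 36. → (11, 36)
4Q: (11, 36) + (5, 18). λ = (18 - 36)/(5 - 11) ≡ 19/31 mod 37. 31⁻¹ ≡ 6 (mod 37), so λ ≡ 3.
  x = λ² - 11 - 5 = 9 - 16 ≡ 30; y = λ·(11 - 30) - 36 ≡ 18. → (30, 18)
5Q: (30, 18) + (5, 18). λ = (18 - 18)/(5 - 30) ≡ 0/12 mod 37. 12⁻¹ ≡ 34 (mod 37), so λ ≡ 0.
  x = λ² - 30 - 5 = 0 - 35 ≡ 2; y = λ·(30 - 2) - 18 ≡ 19. → (2, 19)

(2, 19)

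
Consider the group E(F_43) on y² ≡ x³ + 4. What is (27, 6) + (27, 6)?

(0, 2)

tangent at (27, 6): λ = (3·27² + 0)/(2·6) ≡ 37/12. 12⁻¹ ≡ 18 (mod 43) since 12·18 = 216 ≡ 1, so λ ≡ 37·18 ≡ 21.
  x = λ² - 27 - 27 = 441 - 54 ≡ 0; y = λ·(27 - 0) - 6 ≡ 2. → (0, 2)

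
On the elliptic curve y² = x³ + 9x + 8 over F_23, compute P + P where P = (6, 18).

tangent at (6, 18): λ = (3·6² + 9)/(2·18) ≡ 2/13. 13⁻¹ ≡ 16 (mod 23), so λ ≡ 2·16 ≡ 9.
  x = λ² - 6 - 6 = 81 - 12 ≡ 0; y = λ·(6 - 0) - 18 ≡ 13. → (0, 13)

(0, 13)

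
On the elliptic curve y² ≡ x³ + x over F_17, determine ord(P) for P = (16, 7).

2P: tangent at (16, 7): λ = (3·16² + 1)/(2·7) ≡ 4/14. 14⁻¹ ≡ 11 (mod 17) since 14·11 = 154 ≡ 1, so λ ≡ 4·11 ≡ 10.
  x = λ² - 16 - 16 = 100 - 32 ≡ 0; y = λ·(16 - 0) - 7 ≡ 0. → (0, 0)
3P: (0, 0) + (16, 7). λ = (7 - 0)/(16 - 0) ≡ 7/16 mod 17. 16⁻¹ ≡ 16 (mod 17) since 16·16 = 256 ≡ 1, so λ ≡ 10.
  x = λ² - 0 - 16 = 100 - 16 ≡ 16; y = λ·(0 - 16) - 0 ≡ 10. → (16, 10)
4P: (16, 10) + (16, 7): same x and y₁ ≡ -y₂, so the sum is O.
4P = O, so the order is 4.

4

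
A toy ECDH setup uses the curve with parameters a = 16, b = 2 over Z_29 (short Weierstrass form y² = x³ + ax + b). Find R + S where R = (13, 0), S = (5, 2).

(2, 19)

(13, 0) + (5, 2). λ = (2 - 0)/(5 - 13) ≡ 2/21 mod 29. 21⁻¹ ≡ 18 (mod 29), so λ ≡ 7.
  x = λ² - 13 - 5 = 49 - 18 ≡ 2; y = λ·(13 - 2) - 0 ≡ 19. → (2, 19)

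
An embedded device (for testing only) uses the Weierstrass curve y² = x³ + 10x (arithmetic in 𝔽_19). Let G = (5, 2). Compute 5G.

(16, 0)

Double-and-add on 5 = (101)₂. Start with G = (5, 2) for the leading 1-bit.
double: tangent at (5, 2): λ = (3·5² + 10)/(2·2) ≡ 9/4. 4⁻¹ ≡ 5 (mod 19), so λ ≡ 9·5 ≡ 7.
  x = λ² - 5 - 5 = 49 - 10 ≡ 1; y = λ·(5 - 1) - 2 ≡ 7. → (1, 7)
double: tangent at (1, 7): λ = (3·1² + 10)/(2·7) ≡ 13/14. 14⁻¹ ≡ 15 (mod 19), so λ ≡ 13·15 ≡ 5.
  x = λ² - 1 - 1 = 25 - 2 ≡ 4; y = λ·(1 - 4) - 7 ≡ 16. → (4, 16)
add G: (4, 16) + (5, 2). λ = (2 - 16)/(5 - 4) ≡ 5/1 mod 19. 1⁻¹ ≡ 1 (mod 19), so λ ≡ 5.
  x = λ² - 4 - 5 = 25 - 9 ≡ 16; y = λ·(4 - 16) - 16 ≡ 0. → (16, 0)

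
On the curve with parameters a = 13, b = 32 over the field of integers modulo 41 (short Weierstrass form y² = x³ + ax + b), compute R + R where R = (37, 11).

tangent at (37, 11): λ = (3·37² + 13)/(2·11) ≡ 20/22. 22⁻¹ ≡ 28 (mod 41) since 22·28 = 616 ≡ 1, so λ ≡ 20·28 ≡ 27.
  x = λ² - 37 - 37 = 729 - 74 ≡ 40; y = λ·(37 - 40) - 11 ≡ 31. → (40, 31)

(40, 31)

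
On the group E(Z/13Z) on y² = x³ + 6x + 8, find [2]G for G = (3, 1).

(3, 12)

tangent at (3, 1): λ = (3·3² + 6)/(2·1) ≡ 7/2. 2⁻¹ ≡ 7 (mod 13), so λ ≡ 7·7 ≡ 10.
  x = λ² - 3 - 3 = 100 - 6 ≡ 3; y = λ·(3 - 3) - 1 ≡ 12. → (3, 12)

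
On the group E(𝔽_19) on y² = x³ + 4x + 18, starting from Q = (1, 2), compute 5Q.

(9, 2)

Double-and-add on 5 = (101)₂. Start with Q = (1, 2) for the leading 1-bit.
double: tangent at (1, 2): λ = (3·1² + 4)/(2·2) ≡ 7/4. 4⁻¹ ≡ 5 (mod 19), so λ ≡ 7·5 ≡ 16.
  x = λ² - 1 - 1 = 256 - 2 ≡ 7; y = λ·(1 - 7) - 2 ≡ 16. → (7, 16)
double: tangent at (7, 16): λ = (3·7² + 4)/(2·16) ≡ 18/13. 13⁻¹ ≡ 3 (mod 19) since 13·3 = 39 ≡ 1, so λ ≡ 18·3 ≡ 16.
  x = λ² - 7 - 7 = 256 - 14 ≡ 14; y = λ·(7 - 14) - 16 ≡ 5. → (14, 5)
add Q: (14, 5) + (1, 2). λ = (2 - 5)/(1 - 14) ≡ 16/6 mod 19. 6⁻¹ ≡ 16 (mod 19), so λ ≡ 9.
  x = λ² - 14 - 1 = 81 - 15 ≡ 9; y = λ·(14 - 9) - 5 ≡ 2. → (9, 2)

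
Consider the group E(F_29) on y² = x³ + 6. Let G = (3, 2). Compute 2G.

(16, 19)

tangent at (3, 2): λ = (3·3² + 0)/(2·2) ≡ 27/4. 4⁻¹ ≡ 22 (mod 29) since 4·22 = 88 ≡ 1, so λ ≡ 27·22 ≡ 14.
  x = λ² - 3 - 3 = 196 - 6 ≡ 16; y = λ·(3 - 16) - 2 ≡ 19. → (16, 19)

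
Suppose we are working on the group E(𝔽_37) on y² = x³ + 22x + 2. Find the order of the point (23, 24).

2P: tangent at (23, 24): λ = (3·23² + 22)/(2·24) ≡ 18/11. 11⁻¹ ≡ 27 (mod 37), so λ ≡ 18·27 ≡ 5.
  x = λ² - 23 - 23 = 25 - 46 ≡ 16; y = λ·(23 - 16) - 24 ≡ 11. → (16, 11)
3P: (16, 11) + (23, 24). λ = (24 - 11)/(23 - 16) ≡ 13/7 mod 37. 7⁻¹ ≡ 16 (mod 37), so λ ≡ 23.
  x = λ² - 16 - 23 = 529 - 39 ≡ 9; y = λ·(16 - 9) - 11 ≡ 2. → (9, 2)
4P: (9, 2) + (23, 24). λ = (24 - 2)/(23 - 9) ≡ 22/14 mod 37. 14⁻¹ ≡ 8 (mod 37), so λ ≡ 28.
  x = λ² - 9 - 23 = 784 - 32 ≡ 12; y = λ·(9 - 12) - 2 ≡ 25. → (12, 25)
5P: (12, 25) + (23, 24). λ = (24 - 25)/(23 - 12) ≡ 36/11 mod 37. 11⁻¹ ≡ 27 (mod 37), so λ ≡ 10.
  x = λ² - 12 - 23 = 100 - 35 ≡ 28; y = λ·(12 - 28) - 25 ≡ 0. → (28, 0)
6P: (28, 0) + (23, 24). λ = (24 - 0)/(23 - 28) ≡ 24/32 mod 37. 32⁻¹ ≡ 22 (mod 37), so λ ≡ 10.
  x = λ² - 28 - 23 = 100 - 51 ≡ 12; y = λ·(28 - 12) - 0 ≡ 12. → (12, 12)
7P: (12, 12) + (23, 24). λ = (24 - 12)/(23 - 12) ≡ 12/11 mod 37. 11⁻¹ ≡ 27 (mod 37), so λ ≡ 28.
  x = λ² - 12 - 23 = 784 - 35 ≡ 9; y = λ·(12 - 9) - 12 ≡ 35. → (9, 35)
8P: (9, 35) + (23, 24). λ = (24 - 35)/(23 - 9) ≡ 26/14 mod 37. 14⁻¹ ≡ 8 (mod 37) since 14·8 = 112 ≡ 1, so λ ≡ 23.
  x = λ² - 9 - 23 = 529 - 32 ≡ 16; y = λ·(9 - 16) - 35 ≡ 26. → (16, 26)
9P: (16, 26) + (23, 24). λ = (24 - 26)/(23 - 16) ≡ 35/7 mod 37. 7⁻¹ ≡ 16 (mod 37), so λ ≡ 5.
  x = λ² - 16 - 23 = 25 - 39 ≡ 23; y = λ·(16 - 23) - 26 ≡ 13. → (23, 13)
10P: (23, 13) + (23, 24): same x and y₁ ≡ -y₂, so the sum is ∞.
10P = ∞, so the order is 10.

10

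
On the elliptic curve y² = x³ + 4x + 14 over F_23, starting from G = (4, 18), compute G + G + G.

Repeated addition: build up to 3G.
2G: tangent at (4, 18): λ = (3·4² + 4)/(2·18) ≡ 6/13. 13⁻¹ ≡ 16 (mod 23) since 13·16 = 208 ≡ 1, so λ ≡ 6·16 ≡ 4.
  x = λ² - 4 - 4 = 16 - 8 ≡ 8; y = λ·(4 - 8) - 18 ≡ 12. → (8, 12)
3G: (8, 12) + (4, 18). λ = (18 - 12)/(4 - 8) ≡ 6/19 mod 23. 19⁻¹ ≡ 17 (mod 23), so λ ≡ 10.
  x = λ² - 8 - 4 = 100 - 12 ≡ 19; y = λ·(8 - 19) - 12 ≡ 16. → (19, 16)

(19, 16)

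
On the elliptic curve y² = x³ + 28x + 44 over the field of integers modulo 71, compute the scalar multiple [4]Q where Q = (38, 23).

(64, 12)

Repeated addition: build up to 4Q.
2Q: tangent at (38, 23): λ = (3·38² + 28)/(2·23) ≡ 29/46. 46⁻¹ ≡ 17 (mod 71), so λ ≡ 29·17 ≡ 67.
  x = λ² - 38 - 38 = 4489 - 76 ≡ 11; y = λ·(38 - 11) - 23 ≡ 11. → (11, 11)
3Q: (11, 11) + (38, 23). λ = (23 - 11)/(38 - 11) ≡ 12/27 mod 71. 27⁻¹ ≡ 50 (mod 71) since 27·50 = 1350 ≡ 1, so λ ≡ 32.
  x = λ² - 11 - 38 = 1024 - 49 ≡ 52; y = λ·(11 - 52) - 11 ≡ 26. → (52, 26)
4Q: (52, 26) + (38, 23). λ = (23 - 26)/(38 - 52) ≡ 68/57 mod 71. 57⁻¹ ≡ 5 (mod 71), so λ ≡ 56.
  x = λ² - 52 - 38 = 3136 - 90 ≡ 64; y = λ·(52 - 64) - 26 ≡ 12. → (64, 12)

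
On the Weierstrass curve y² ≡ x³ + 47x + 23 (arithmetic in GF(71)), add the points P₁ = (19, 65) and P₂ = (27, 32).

(19, 65) + (27, 32). λ = (32 - 65)/(27 - 19) ≡ 38/8 mod 71. 8⁻¹ ≡ 9 (mod 71) since 8·9 = 72 ≡ 1, so λ ≡ 58.
  x = λ² - 19 - 27 = 3364 - 46 ≡ 52; y = λ·(19 - 52) - 65 ≡ 9. → (52, 9)

(52, 9)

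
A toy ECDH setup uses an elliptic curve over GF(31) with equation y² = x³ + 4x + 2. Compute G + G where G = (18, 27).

tangent at (18, 27): λ = (3·18² + 4)/(2·27) ≡ 15/23. 23⁻¹ ≡ 27 (mod 31) since 23·27 = 621 ≡ 1, so λ ≡ 15·27 ≡ 2.
  x = λ² - 18 - 18 = 4 - 36 ≡ 30; y = λ·(18 - 30) - 27 ≡ 11. → (30, 11)

(30, 11)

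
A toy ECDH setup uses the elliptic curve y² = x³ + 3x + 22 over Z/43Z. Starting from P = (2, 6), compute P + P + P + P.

(3, 31)

Double-and-add on 4 = (100)₂. Start with P = (2, 6) for the leading 1-bit.
double: tangent at (2, 6): λ = (3·2² + 3)/(2·6) ≡ 15/12. 12⁻¹ ≡ 18 (mod 43), so λ ≡ 15·18 ≡ 12.
  x = λ² - 2 - 2 = 144 - 4 ≡ 11; y = λ·(2 - 11) - 6 ≡ 15. → (11, 15)
double: tangent at (11, 15): λ = (3·11² + 3)/(2·15) ≡ 22/30. 30⁻¹ ≡ 33 (mod 43) since 30·33 = 990 ≡ 1, so λ ≡ 22·33 ≡ 38.
  x = λ² - 11 - 11 = 1444 - 22 ≡ 3; y = λ·(11 - 3) - 15 ≡ 31. → (3, 31)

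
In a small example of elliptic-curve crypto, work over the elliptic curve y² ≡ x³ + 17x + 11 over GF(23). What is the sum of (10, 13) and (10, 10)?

O

The two points share x = 10 and their y-coordinates satisfy 13 + 10 ≡ 0 (mod 23), so they are inverses. Their sum is O.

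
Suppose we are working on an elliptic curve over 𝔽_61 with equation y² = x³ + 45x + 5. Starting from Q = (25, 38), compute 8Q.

(40, 13)

Double-and-add on 8 = (1000)₂. Start with Q = (25, 38) for the leading 1-bit.
double: tangent at (25, 38): λ = (3·25² + 45)/(2·38) ≡ 29/15. 15⁻¹ ≡ 57 (mod 61), so λ ≡ 29·57 ≡ 6.
  x = λ² - 25 - 25 = 36 - 50 ≡ 47; y = λ·(25 - 47) - 38 ≡ 13. → (47, 13)
double: tangent at (47, 13): λ = (3·47² + 45)/(2·13) ≡ 23/26. 26⁻¹ ≡ 54 (mod 61), so λ ≡ 23·54 ≡ 22.
  x = λ² - 47 - 47 = 484 - 94 ≡ 24; y = λ·(47 - 24) - 13 ≡ 5. → (24, 5)
double: tangent at (24, 5): λ = (3·24² + 45)/(2·5) ≡ 4/10. 10⁻¹ ≡ 55 (mod 61) since 10·55 = 550 ≡ 1, so λ ≡ 4·55 ≡ 37.
  x = λ² - 24 - 24 = 1369 - 48 ≡ 40; y = λ·(24 - 40) - 5 ≡ 13. → (40, 13)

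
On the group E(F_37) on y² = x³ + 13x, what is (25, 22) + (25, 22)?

(21, 5)

tangent at (25, 22): λ = (3·25² + 13)/(2·22) ≡ 1/7. 7⁻¹ ≡ 16 (mod 37), so λ ≡ 1·16 ≡ 16.
  x = λ² - 25 - 25 = 256 - 50 ≡ 21; y = λ·(25 - 21) - 22 ≡ 5. → (21, 5)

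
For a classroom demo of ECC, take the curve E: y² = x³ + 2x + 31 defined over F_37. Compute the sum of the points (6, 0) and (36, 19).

(6, 0) + (36, 19). λ = (19 - 0)/(36 - 6) ≡ 19/30 mod 37. 30⁻¹ ≡ 21 (mod 37), so λ ≡ 29.
  x = λ² - 6 - 36 = 841 - 42 ≡ 22; y = λ·(6 - 22) - 0 ≡ 17. → (22, 17)

(22, 17)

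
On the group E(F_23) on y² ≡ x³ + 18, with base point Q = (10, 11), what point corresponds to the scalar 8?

Repeated addition: build up to 8Q.
2Q: tangent at (10, 11): λ = (3·10² + 0)/(2·11) ≡ 1/22. 22⁻¹ ≡ 22 (mod 23) since 22·22 = 484 ≡ 1, so λ ≡ 1·22 ≡ 22.
  x = λ² - 10 - 10 = 484 - 20 ≡ 4; y = λ·(10 - 4) - 11 ≡ 6. → (4, 6)
3Q: (4, 6) + (10, 11). λ = (11 - 6)/(10 - 4) ≡ 5/6 mod 23. 6⁻¹ ≡ 4 (mod 23) since 6·4 = 24 ≡ 1, so λ ≡ 20.
  x = λ² - 4 - 10 = 400 - 14 ≡ 18; y = λ·(4 - 18) - 6 ≡ 13. → (18, 13)
4Q: (18, 13) + (10, 11). λ = (11 - 13)/(10 - 18) ≡ 21/15 mod 23. 15⁻¹ ≡ 20 (mod 23), so λ ≡ 6.
  x = λ² - 18 - 10 = 36 - 28 ≡ 8; y = λ·(18 - 8) - 13 ≡ 1. → (8, 1)
5Q: (8, 1) + (10, 11). λ = (11 - 1)/(10 - 8) ≡ 10/2 mod 23. 2⁻¹ ≡ 12 (mod 23), so λ ≡ 5.
  x = λ² - 8 - 10 = 25 - 18 ≡ 7; y = λ·(8 - 7) - 1 ≡ 4. → (7, 4)
6Q: (7, 4) + (10, 11). λ = (11 - 4)/(10 - 7) ≡ 7/3 mod 23. 3⁻¹ ≡ 8 (mod 23), so λ ≡ 10.
  x = λ² - 7 - 10 = 100 - 17 ≡ 14; y = λ·(7 - 14) - 4 ≡ 18. → (14, 18)
7Q: (14, 18) + (10, 11). λ = (11 - 18)/(10 - 14) ≡ 16/19 mod 23. 19⁻¹ ≡ 17 (mod 23), so λ ≡ 19.
  x = λ² - 14 - 10 = 361 - 24 ≡ 15; y = λ·(14 - 15) - 18 ≡ 9. → (15, 9)
8Q: (15, 9) + (10, 11). λ = (11 - 9)/(10 - 15) ≡ 2/18 mod 23. 18⁻¹ ≡ 9 (mod 23), so λ ≡ 18.
  x = λ² - 15 - 10 = 324 - 25 ≡ 0; y = λ·(15 - 0) - 9 ≡ 8. → (0, 8)

(0, 8)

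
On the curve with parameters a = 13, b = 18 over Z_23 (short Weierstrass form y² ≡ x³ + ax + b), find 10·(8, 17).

(0, 8)

Write Q = (8, 17).
Double-and-add on 10 = (1010)₂. Start with Q = (8, 17) for the leading 1-bit.
double: tangent at (8, 17): λ = (3·8² + 13)/(2·17) ≡ 21/11. 11⁻¹ ≡ 21 (mod 23) since 11·21 = 231 ≡ 1, so λ ≡ 21·21 ≡ 4.
  x = λ² - 8 - 8 = 16 - 16 ≡ 0; y = λ·(8 - 0) - 17 ≡ 15. → (0, 15)
double: tangent at (0, 15): λ = (3·0² + 13)/(2·15) ≡ 13/7. 7⁻¹ ≡ 10 (mod 23), so λ ≡ 13·10 ≡ 15.
  x = λ² - 0 - 0 = 225 - 0 ≡ 18; y = λ·(0 - 18) - 15 ≡ 14. → (18, 14)
add Q: (18, 14) + (8, 17). λ = (17 - 14)/(8 - 18) ≡ 3/13 mod 23. 13⁻¹ ≡ 16 (mod 23), so λ ≡ 2.
  x = λ² - 18 - 8 = 4 - 26 ≡ 1; y = λ·(18 - 1) - 14 ≡ 20. → (1, 20)
double: tangent at (1, 20): λ = (3·1² + 13)/(2·20) ≡ 16/17. 17⁻¹ ≡ 19 (mod 23), so λ ≡ 16·19 ≡ 5.
  x = λ² - 1 - 1 = 25 - 2 ≡ 0; y = λ·(1 - 0) - 20 ≡ 8. → (0, 8)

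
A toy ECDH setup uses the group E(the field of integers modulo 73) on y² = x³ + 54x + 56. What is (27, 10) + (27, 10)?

tangent at (27, 10): λ = (3·27² + 54)/(2·10) ≡ 51/20. 20⁻¹ ≡ 11 (mod 73), so λ ≡ 51·11 ≡ 50.
  x = λ² - 27 - 27 = 2500 - 54 ≡ 37; y = λ·(27 - 37) - 10 ≡ 1. → (37, 1)

(37, 1)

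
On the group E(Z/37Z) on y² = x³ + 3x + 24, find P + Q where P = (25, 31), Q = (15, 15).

(25, 31) + (15, 15). λ = (15 - 31)/(15 - 25) ≡ 21/27 mod 37. 27⁻¹ ≡ 11 (mod 37), so λ ≡ 9.
  x = λ² - 25 - 15 = 81 - 40 ≡ 4; y = λ·(25 - 4) - 31 ≡ 10. → (4, 10)

(4, 10)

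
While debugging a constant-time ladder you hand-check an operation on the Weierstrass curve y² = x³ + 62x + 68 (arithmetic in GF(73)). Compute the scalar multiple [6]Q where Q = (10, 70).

(36, 51)

Double-and-add on 6 = (110)₂. Start with Q = (10, 70) for the leading 1-bit.
double: tangent at (10, 70): λ = (3·10² + 62)/(2·70) ≡ 70/67. 67⁻¹ ≡ 12 (mod 73), so λ ≡ 70·12 ≡ 37.
  x = λ² - 10 - 10 = 1369 - 20 ≡ 35; y = λ·(10 - 35) - 70 ≡ 27. → (35, 27)
add Q: (35, 27) + (10, 70). λ = (70 - 27)/(10 - 35) ≡ 43/48 mod 73. 48⁻¹ ≡ 35 (mod 73), so λ ≡ 45.
  x = λ² - 35 - 10 = 2025 - 45 ≡ 9; y = λ·(35 - 9) - 27 ≡ 48. → (9, 48)
double: tangent at (9, 48): λ = (3·9² + 62)/(2·48) ≡ 13/23. 23⁻¹ ≡ 54 (mod 73) since 23·54 = 1242 ≡ 1, so λ ≡ 13·54 ≡ 45.
  x = λ² - 9 - 9 = 2025 - 18 ≡ 36; y = λ·(9 - 36) - 48 ≡ 51. → (36, 51)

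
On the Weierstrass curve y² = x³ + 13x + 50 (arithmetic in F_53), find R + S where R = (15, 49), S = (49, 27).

(15, 49) + (49, 27). λ = (27 - 49)/(49 - 15) ≡ 31/34 mod 53. 34⁻¹ ≡ 39 (mod 53) since 34·39 = 1326 ≡ 1, so λ ≡ 43.
  x = λ² - 15 - 49 = 1849 - 64 ≡ 36; y = λ·(15 - 36) - 49 ≡ 2. → (36, 2)

(36, 2)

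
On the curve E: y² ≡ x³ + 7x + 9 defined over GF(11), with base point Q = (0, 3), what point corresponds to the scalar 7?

(6, 6)

Repeated addition: build up to 7Q.
2Q: tangent at (0, 3): λ = (3·0² + 7)/(2·3) ≡ 7/6. 6⁻¹ ≡ 2 (mod 11), so λ ≡ 7·2 ≡ 3.
  x = λ² - 0 - 0 = 9 - 0 ≡ 9; y = λ·(0 - 9) - 3 ≡ 3. → (9, 3)
3Q: (9, 3) + (0, 3). λ = (3 - 3)/(0 - 9) ≡ 0/2 mod 11. 2⁻¹ ≡ 6 (mod 11), so λ ≡ 0.
  x = λ² - 9 - 0 = 0 - 9 ≡ 2; y = λ·(9 - 2) - 3 ≡ 8. → (2, 8)
4Q: (2, 8) + (0, 3). λ = (3 - 8)/(0 - 2) ≡ 6/9 mod 11. 9⁻¹ ≡ 5 (mod 11), so λ ≡ 8.
  x = λ² - 2 - 0 = 64 - 2 ≡ 7; y = λ·(2 - 7) - 8 ≡ 7. → (7, 7)
5Q: (7, 7) + (0, 3). λ = (3 - 7)/(0 - 7) ≡ 7/4 mod 11. 4⁻¹ ≡ 3 (mod 11), so λ ≡ 10.
  x = λ² - 7 - 0 = 100 - 7 ≡ 5; y = λ·(7 - 5) - 7 ≡ 2. → (5, 2)
6Q: (5, 2) + (0, 3). λ = (3 - 2)/(0 - 5) ≡ 1/6 mod 11. 6⁻¹ ≡ 2 (mod 11) since 6·2 = 12 ≡ 1, so λ ≡ 2.
  x = λ² - 5 - 0 = 4 - 5 ≡ 10; y = λ·(5 - 10) - 2 ≡ 10. → (10, 10)
7Q: (10, 10) + (0, 3). λ = (3 - 10)/(0 - 10) ≡ 4/1 mod 11. 1⁻¹ ≡ 1 (mod 11) since 1·1 = 1 ≡ 1, so λ ≡ 4.
  x = λ² - 10 - 0 = 16 - 10 ≡ 6; y = λ·(10 - 6) - 10 ≡ 6. → (6, 6)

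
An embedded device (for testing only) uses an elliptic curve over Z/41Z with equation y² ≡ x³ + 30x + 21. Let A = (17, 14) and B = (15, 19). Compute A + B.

(17, 14) + (15, 19). λ = (19 - 14)/(15 - 17) ≡ 5/39 mod 41. 39⁻¹ ≡ 20 (mod 41) since 39·20 = 780 ≡ 1, so λ ≡ 18.
  x = λ² - 17 - 15 = 324 - 32 ≡ 5; y = λ·(17 - 5) - 14 ≡ 38. → (5, 38)

(5, 38)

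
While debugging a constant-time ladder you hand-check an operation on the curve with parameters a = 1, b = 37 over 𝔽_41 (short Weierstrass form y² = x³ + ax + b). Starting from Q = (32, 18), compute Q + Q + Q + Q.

O

Repeated addition: build up to 4Q.
2Q: tangent at (32, 18): λ = (3·32² + 1)/(2·18) ≡ 39/36. 36⁻¹ ≡ 8 (mod 41) since 36·8 = 288 ≡ 1, so λ ≡ 39·8 ≡ 25.
  x = λ² - 32 - 32 = 625 - 64 ≡ 28; y = λ·(32 - 28) - 18 ≡ 0. → (28, 0)
3Q: (28, 0) + (32, 18). λ = (18 - 0)/(32 - 28) ≡ 18/4 mod 41. 4⁻¹ ≡ 31 (mod 41), so λ ≡ 25.
  x = λ² - 28 - 32 = 625 - 60 ≡ 32; y = λ·(28 - 32) - 0 ≡ 23. → (32, 23)
4Q: (32, 23) + (32, 18): same x and y₁ ≡ -y₂, so the sum is O.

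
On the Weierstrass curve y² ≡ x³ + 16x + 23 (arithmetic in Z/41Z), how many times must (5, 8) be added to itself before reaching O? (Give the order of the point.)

7

2P: tangent at (5, 8): λ = (3·5² + 16)/(2·8) ≡ 9/16. 16⁻¹ ≡ 18 (mod 41) since 16·18 = 288 ≡ 1, so λ ≡ 9·18 ≡ 39.
  x = λ² - 5 - 5 = 1521 - 10 ≡ 35; y = λ·(5 - 35) - 8 ≡ 11. → (35, 11)
3P: (35, 11) + (5, 8). λ = (8 - 11)/(5 - 35) ≡ 38/11 mod 41. 11⁻¹ ≡ 15 (mod 41), so λ ≡ 37.
  x = λ² - 35 - 5 = 1369 - 40 ≡ 17; y = λ·(35 - 17) - 11 ≡ 40. → (17, 40)
4P: (17, 40) + (5, 8). λ = (8 - 40)/(5 - 17) ≡ 9/29 mod 41. 29⁻¹ ≡ 17 (mod 41), so λ ≡ 30.
  x = λ² - 17 - 5 = 900 - 22 ≡ 17; y = λ·(17 - 17) - 40 ≡ 1. → (17, 1)
5P: (17, 1) + (5, 8). λ = (8 - 1)/(5 - 17) ≡ 7/29 mod 41. 29⁻¹ ≡ 17 (mod 41), so λ ≡ 37.
  x = λ² - 17 - 5 = 1369 - 22 ≡ 35; y = λ·(17 - 35) - 1 ≡ 30. → (35, 30)
6P: (35, 30) + (5, 8). λ = (8 - 30)/(5 - 35) ≡ 19/11 mod 41. 11⁻¹ ≡ 15 (mod 41) since 11·15 = 165 ≡ 1, so λ ≡ 39.
  x = λ² - 35 - 5 = 1521 - 40 ≡ 5; y = λ·(35 - 5) - 30 ≡ 33. → (5, 33)
7P: (5, 33) + (5, 8): same x and y₁ ≡ -y₂, so the sum is O.
7P = O, so the order is 7.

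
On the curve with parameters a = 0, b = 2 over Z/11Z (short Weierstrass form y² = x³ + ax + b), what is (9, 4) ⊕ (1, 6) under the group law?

(9, 4) + (1, 6). λ = (6 - 4)/(1 - 9) ≡ 2/3 mod 11. 3⁻¹ ≡ 4 (mod 11), so λ ≡ 8.
  x = λ² - 9 - 1 = 64 - 10 ≡ 10; y = λ·(9 - 10) - 4 ≡ 10. → (10, 10)

(10, 10)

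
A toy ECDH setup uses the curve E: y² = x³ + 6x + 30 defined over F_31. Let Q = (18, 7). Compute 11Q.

(23, 11)

Repeated addition: build up to 11Q.
2Q: tangent at (18, 7): λ = (3·18² + 6)/(2·7) ≡ 17/14. 14⁻¹ ≡ 20 (mod 31) since 14·20 = 280 ≡ 1, so λ ≡ 17·20 ≡ 30.
  x = λ² - 18 - 18 = 900 - 36 ≡ 27; y = λ·(18 - 27) - 7 ≡ 2. → (27, 2)
3Q: (27, 2) + (18, 7). λ = (7 - 2)/(18 - 27) ≡ 5/22 mod 31. 22⁻¹ ≡ 24 (mod 31), so λ ≡ 27.
  x = λ² - 27 - 18 = 729 - 45 ≡ 2; y = λ·(27 - 2) - 2 ≡ 22. → (2, 22)
4Q: (2, 22) + (18, 7). λ = (7 - 22)/(18 - 2) ≡ 16/16 mod 31. 16⁻¹ ≡ 2 (mod 31), so λ ≡ 1.
  x = λ² - 2 - 18 = 1 - 20 ≡ 12; y = λ·(2 - 12) - 22 ≡ 30. → (12, 30)
5Q: (12, 30) + (18, 7). λ = (7 - 30)/(18 - 12) ≡ 8/6 mod 31. 6⁻¹ ≡ 26 (mod 31), so λ ≡ 22.
  x = λ² - 12 - 18 = 484 - 30 ≡ 20; y = λ·(12 - 20) - 30 ≡ 11. → (20, 11)
6Q: (20, 11) + (18, 7). λ = (7 - 11)/(18 - 20) ≡ 27/29 mod 31. 29⁻¹ ≡ 15 (mod 31), so λ ≡ 2.
  x = λ² - 20 - 18 = 4 - 38 ≡ 28; y = λ·(20 - 28) - 11 ≡ 4. → (28, 4)
7Q: (28, 4) + (18, 7). λ = (7 - 4)/(18 - 28) ≡ 3/21 mod 31. 21⁻¹ ≡ 3 (mod 31) since 21·3 = 63 ≡ 1, so λ ≡ 9.
  x = λ² - 28 - 18 = 81 - 46 ≡ 4; y = λ·(28 - 4) - 4 ≡ 26. → (4, 26)
8Q: (4, 26) + (18, 7). λ = (7 - 26)/(18 - 4) ≡ 12/14 mod 31. 14⁻¹ ≡ 20 (mod 31), so λ ≡ 23.
  x = λ² - 4 - 18 = 529 - 22 ≡ 11; y = λ·(4 - 11) - 26 ≡ 30. → (11, 30)
9Q: (11, 30) + (18, 7). λ = (7 - 30)/(18 - 11) ≡ 8/7 mod 31. 7⁻¹ ≡ 9 (mod 31), so λ ≡ 10.
  x = λ² - 11 - 18 = 100 - 29 ≡ 9; y = λ·(11 - 9) - 30 ≡ 21. → (9, 21)
10Q: (9, 21) + (18, 7). λ = (7 - 21)/(18 - 9) ≡ 17/9 mod 31. 9⁻¹ ≡ 7 (mod 31), so λ ≡ 26.
  x = λ² - 9 - 18 = 676 - 27 ≡ 29; y = λ·(9 - 29) - 21 ≡ 17. → (29, 17)
11Q: (29, 17) + (18, 7). λ = (7 - 17)/(18 - 29) ≡ 21/20 mod 31. 20⁻¹ ≡ 14 (mod 31), so λ ≡ 15.
  x = λ² - 29 - 18 = 225 - 47 ≡ 23; y = λ·(29 - 23) - 17 ≡ 11. → (23, 11)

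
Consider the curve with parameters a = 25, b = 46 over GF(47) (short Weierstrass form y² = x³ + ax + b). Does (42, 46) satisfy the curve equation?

y² = 46² ≡ 1; x³ + 25x + 46 = 75184 ≡ 31 (mod 47). 1 ≠ 31.

no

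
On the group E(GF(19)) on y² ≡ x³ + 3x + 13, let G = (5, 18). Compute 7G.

Double-and-add on 7 = (111)₂. Start with G = (5, 18) for the leading 1-bit.
double: tangent at (5, 18): λ = (3·5² + 3)/(2·18) ≡ 2/17. 17⁻¹ ≡ 9 (mod 19) since 17·9 = 153 ≡ 1, so λ ≡ 2·9 ≡ 18.
  x = λ² - 5 - 5 = 324 - 10 ≡ 10; y = λ·(5 - 10) - 18 ≡ 6. → (10, 6)
add G: (10, 6) + (5, 18). λ = (18 - 6)/(5 - 10) ≡ 12/14 mod 19. 14⁻¹ ≡ 15 (mod 19), so λ ≡ 9.
  x = λ² - 10 - 5 = 81 - 15 ≡ 9; y = λ·(10 - 9) - 6 ≡ 3. → (9, 3)
double: tangent at (9, 3): λ = (3·9² + 3)/(2·3) ≡ 18/6. 6⁻¹ ≡ 16 (mod 19), so λ ≡ 18·16 ≡ 3.
  x = λ² - 9 - 9 = 9 - 18 ≡ 10; y = λ·(9 - 10) - 3 ≡ 13. → (10, 13)
add G: (10, 13) + (5, 18). λ = (18 - 13)/(5 - 10) ≡ 5/14 mod 19. 14⁻¹ ≡ 15 (mod 19), so λ ≡ 18.
  x = λ² - 10 - 5 = 324 - 15 ≡ 5; y = λ·(10 - 5) - 13 ≡ 1. → (5, 1)

(5, 1)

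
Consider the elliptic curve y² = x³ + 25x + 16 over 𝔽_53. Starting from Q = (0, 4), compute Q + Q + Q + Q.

(46, 44)

Repeated addition: build up to 4Q.
2Q: tangent at (0, 4): λ = (3·0² + 25)/(2·4) ≡ 25/8. 8⁻¹ ≡ 20 (mod 53), so λ ≡ 25·20 ≡ 23.
  x = λ² - 0 - 0 = 529 - 0 ≡ 52; y = λ·(0 - 52) - 4 ≡ 19. → (52, 19)
3Q: (52, 19) + (0, 4). λ = (4 - 19)/(0 - 52) ≡ 38/1 mod 53. 1⁻¹ ≡ 1 (mod 53), so λ ≡ 38.
  x = λ² - 52 - 0 = 1444 - 52 ≡ 14; y = λ·(52 - 14) - 19 ≡ 47. → (14, 47)
4Q: (14, 47) + (0, 4). λ = (4 - 47)/(0 - 14) ≡ 10/39 mod 53. 39⁻¹ ≡ 34 (mod 53), so λ ≡ 22.
  x = λ² - 14 - 0 = 484 - 14 ≡ 46; y = λ·(14 - 46) - 47 ≡ 44. → (46, 44)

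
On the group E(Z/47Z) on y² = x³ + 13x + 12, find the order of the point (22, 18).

2P: tangent at (22, 18): λ = (3·22² + 13)/(2·18) ≡ 8/36. 36⁻¹ ≡ 17 (mod 47), so λ ≡ 8·17 ≡ 42.
  x = λ² - 22 - 22 = 1764 - 44 ≡ 28; y = λ·(22 - 28) - 18 ≡ 12. → (28, 12)
3P: (28, 12) + (22, 18). λ = (18 - 12)/(22 - 28) ≡ 6/41 mod 47. 41⁻¹ ≡ 39 (mod 47) since 41·39 = 1599 ≡ 1, so λ ≡ 46.
  x = λ² - 28 - 22 = 2116 - 50 ≡ 45; y = λ·(28 - 45) - 12 ≡ 5. → (45, 5)
4P: (45, 5) + (22, 18). λ = (18 - 5)/(22 - 45) ≡ 13/24 mod 47. 24⁻¹ ≡ 2 (mod 47), so λ ≡ 26.
  x = λ² - 45 - 22 = 676 - 67 ≡ 45; y = λ·(45 - 45) - 5 ≡ 42. → (45, 42)
5P: (45, 42) + (22, 18). λ = (18 - 42)/(22 - 45) ≡ 23/24 mod 47. 24⁻¹ ≡ 2 (mod 47), so λ ≡ 46.
  x = λ² - 45 - 22 = 2116 - 67 ≡ 28; y = λ·(45 - 28) - 42 ≡ 35. → (28, 35)
6P: (28, 35) + (22, 18). λ = (18 - 35)/(22 - 28) ≡ 30/41 mod 47. 41⁻¹ ≡ 39 (mod 47), so λ ≡ 42.
  x = λ² - 28 - 22 = 1764 - 50 ≡ 22; y = λ·(28 - 22) - 35 ≡ 29. → (22, 29)
7P: (22, 29) + (22, 18): same x and y₁ ≡ -y₂, so the sum is 𝒪.
7P = 𝒪, so the order is 7.

7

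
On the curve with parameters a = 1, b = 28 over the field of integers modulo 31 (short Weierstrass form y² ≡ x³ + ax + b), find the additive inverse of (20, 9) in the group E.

-(20, 9) = (20, -9 mod 31) = (20, 22).

(20, 22)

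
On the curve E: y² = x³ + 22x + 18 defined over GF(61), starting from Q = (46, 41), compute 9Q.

Double-and-add on 9 = (1001)₂. Start with Q = (46, 41) for the leading 1-bit.
double: tangent at (46, 41): λ = (3·46² + 22)/(2·41) ≡ 26/21. 21⁻¹ ≡ 32 (mod 61), so λ ≡ 26·32 ≡ 39.
  x = λ² - 46 - 46 = 1521 - 92 ≡ 26; y = λ·(46 - 26) - 41 ≡ 7. → (26, 7)
double: tangent at (26, 7): λ = (3·26² + 22)/(2·7) ≡ 37/14. 14⁻¹ ≡ 48 (mod 61), so λ ≡ 37·48 ≡ 7.
  x = λ² - 26 - 26 = 49 - 52 ≡ 58; y = λ·(26 - 58) - 7 ≡ 13. → (58, 13)
double: tangent at (58, 13): λ = (3·58² + 22)/(2·13) ≡ 49/26. 26⁻¹ ≡ 54 (mod 61) since 26·54 = 1404 ≡ 1, so λ ≡ 49·54 ≡ 23.
  x = λ² - 58 - 58 = 529 - 116 ≡ 47; y = λ·(58 - 47) - 13 ≡ 57. → (47, 57)
add Q: (47, 57) + (46, 41). λ = (41 - 57)/(46 - 47) ≡ 45/60 mod 61. 60⁻¹ ≡ 60 (mod 61), so λ ≡ 16.
  x = λ² - 47 - 46 = 256 - 93 ≡ 41; y = λ·(47 - 41) - 57 ≡ 39. → (41, 39)

(41, 39)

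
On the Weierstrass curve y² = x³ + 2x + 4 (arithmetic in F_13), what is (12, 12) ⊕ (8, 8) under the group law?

(7, 6)

(12, 12) + (8, 8). λ = (8 - 12)/(8 - 12) ≡ 9/9 mod 13. 9⁻¹ ≡ 3 (mod 13) since 9·3 = 27 ≡ 1, so λ ≡ 1.
  x = λ² - 12 - 8 = 1 - 20 ≡ 7; y = λ·(12 - 7) - 12 ≡ 6. → (7, 6)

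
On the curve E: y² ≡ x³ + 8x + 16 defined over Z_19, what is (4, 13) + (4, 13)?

tangent at (4, 13): λ = (3·4² + 8)/(2·13) ≡ 18/7. 7⁻¹ ≡ 11 (mod 19) since 7·11 = 77 ≡ 1, so λ ≡ 18·11 ≡ 8.
  x = λ² - 4 - 4 = 64 - 8 ≡ 18; y = λ·(4 - 18) - 13 ≡ 8. → (18, 8)

(18, 8)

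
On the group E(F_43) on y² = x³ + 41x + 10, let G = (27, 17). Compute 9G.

(41, 7)

Repeated addition: build up to 9G.
2G: tangent at (27, 17): λ = (3·27² + 41)/(2·17) ≡ 35/34. 34⁻¹ ≡ 19 (mod 43), so λ ≡ 35·19 ≡ 20.
  x = λ² - 27 - 27 = 400 - 54 ≡ 2; y = λ·(27 - 2) - 17 ≡ 10. → (2, 10)
3G: (2, 10) + (27, 17). λ = (17 - 10)/(27 - 2) ≡ 7/25 mod 43. 25⁻¹ ≡ 31 (mod 43) since 25·31 = 775 ≡ 1, so λ ≡ 2.
  x = λ² - 2 - 27 = 4 - 29 ≡ 18; y = λ·(2 - 18) - 10 ≡ 1. → (18, 1)
4G: (18, 1) + (27, 17). λ = (17 - 1)/(27 - 18) ≡ 16/9 mod 43. 9⁻¹ ≡ 24 (mod 43) since 9·24 = 216 ≡ 1, so λ ≡ 40.
  x = λ² - 18 - 27 = 1600 - 45 ≡ 7; y = λ·(18 - 7) - 1 ≡ 9. → (7, 9)
5G: (7, 9) + (27, 17). λ = (17 - 9)/(27 - 7) ≡ 8/20 mod 43. 20⁻¹ ≡ 28 (mod 43) since 20·28 = 560 ≡ 1, so λ ≡ 9.
  x = λ² - 7 - 27 = 81 - 34 ≡ 4; y = λ·(7 - 4) - 9 ≡ 18. → (4, 18)
6G: (4, 18) + (27, 17). λ = (17 - 18)/(27 - 4) ≡ 42/23 mod 43. 23⁻¹ ≡ 15 (mod 43) since 23·15 = 345 ≡ 1, so λ ≡ 28.
  x = λ² - 4 - 27 = 784 - 31 ≡ 22; y = λ·(4 - 22) - 18 ≡ 37. → (22, 37)
7G: (22, 37) + (27, 17). λ = (17 - 37)/(27 - 22) ≡ 23/5 mod 43. 5⁻¹ ≡ 26 (mod 43), so λ ≡ 39.
  x = λ² - 22 - 27 = 1521 - 49 ≡ 10; y = λ·(22 - 10) - 37 ≡ 1. → (10, 1)
8G: (10, 1) + (27, 17). λ = (17 - 1)/(27 - 10) ≡ 16/17 mod 43. 17⁻¹ ≡ 38 (mod 43) since 17·38 = 646 ≡ 1, so λ ≡ 6.
  x = λ² - 10 - 27 = 36 - 37 ≡ 42; y = λ·(10 - 42) - 1 ≡ 22. → (42, 22)
9G: (42, 22) + (27, 17). λ = (17 - 22)/(27 - 42) ≡ 38/28 mod 43. 28⁻¹ ≡ 20 (mod 43), so λ ≡ 29.
  x = λ² - 42 - 27 = 841 - 69 ≡ 41; y = λ·(42 - 41) - 22 ≡ 7. → (41, 7)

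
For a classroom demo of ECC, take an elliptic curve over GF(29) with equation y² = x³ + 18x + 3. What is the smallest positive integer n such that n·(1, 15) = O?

7

2P: tangent at (1, 15): λ = (3·1² + 18)/(2·15) ≡ 21/1. 1⁻¹ ≡ 1 (mod 29), so λ ≡ 21·1 ≡ 21.
  x = λ² - 1 - 1 = 441 - 2 ≡ 4; y = λ·(1 - 4) - 15 ≡ 9. → (4, 9)
3P: (4, 9) + (1, 15). λ = (15 - 9)/(1 - 4) ≡ 6/26 mod 29. 26⁻¹ ≡ 19 (mod 29) since 26·19 = 494 ≡ 1, so λ ≡ 27.
  x = λ² - 4 - 1 = 729 - 5 ≡ 28; y = λ·(4 - 28) - 9 ≡ 10. → (28, 10)
4P: (28, 10) + (1, 15). λ = (15 - 10)/(1 - 28) ≡ 5/2 mod 29. 2⁻¹ ≡ 15 (mod 29), so λ ≡ 17.
  x = λ² - 28 - 1 = 289 - 29 ≡ 28; y = λ·(28 - 28) - 10 ≡ 19. → (28, 19)
5P: (28, 19) + (1, 15). λ = (15 - 19)/(1 - 28) ≡ 25/2 mod 29. 2⁻¹ ≡ 15 (mod 29), so λ ≡ 27.
  x = λ² - 28 - 1 = 729 - 29 ≡ 4; y = λ·(28 - 4) - 19 ≡ 20. → (4, 20)
6P: (4, 20) + (1, 15). λ = (15 - 20)/(1 - 4) ≡ 24/26 mod 29. 26⁻¹ ≡ 19 (mod 29), so λ ≡ 21.
  x = λ² - 4 - 1 = 441 - 5 ≡ 1; y = λ·(4 - 1) - 20 ≡ 14. → (1, 14)
7P: (1, 14) + (1, 15): same x and y₁ ≡ -y₂, so the sum is O.
7P = O, so the order is 7.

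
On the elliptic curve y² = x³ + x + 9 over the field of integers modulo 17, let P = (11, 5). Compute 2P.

(13, 14)

tangent at (11, 5): λ = (3·11² + 1)/(2·5) ≡ 7/10. 10⁻¹ ≡ 12 (mod 17), so λ ≡ 7·12 ≡ 16.
  x = λ² - 11 - 11 = 256 - 22 ≡ 13; y = λ·(11 - 13) - 5 ≡ 14. → (13, 14)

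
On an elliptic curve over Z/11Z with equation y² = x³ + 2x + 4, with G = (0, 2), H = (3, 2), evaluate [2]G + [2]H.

(7, 3)

First 2G:
Repeated addition: build up to 2G.
2G: tangent at (0, 2): λ = (3·0² + 2)/(2·2) ≡ 2/4. 4⁻¹ ≡ 3 (mod 11), so λ ≡ 2·3 ≡ 6.
  x = λ² - 0 - 0 = 36 - 0 ≡ 3; y = λ·(0 - 3) - 2 ≡ 2. → (3, 2)
2G = (3, 2).
Next 2H:
Repeated addition: build up to 2H.
2H: tangent at (3, 2): λ = (3·3² + 2)/(2·2) ≡ 7/4. 4⁻¹ ≡ 3 (mod 11), so λ ≡ 7·3 ≡ 10.
  x = λ² - 3 - 3 = 100 - 6 ≡ 6; y = λ·(3 - 6) - 2 ≡ 1. → (6, 1)
2H = (6, 1).
Finally 2G + 2H:
(3, 2) + (6, 1). λ = (1 - 2)/(6 - 3) ≡ 10/3 mod 11. 3⁻¹ ≡ 4 (mod 11) since 3·4 = 12 ≡ 1, so λ ≡ 7.
  x = λ² - 3 - 6 = 49 - 9 ≡ 7; y = λ·(3 - 7) - 2 ≡ 3. → (7, 3)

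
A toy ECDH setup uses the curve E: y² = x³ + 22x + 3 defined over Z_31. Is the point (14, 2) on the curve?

y² = 2² ≡ 4; x³ + 22x + 3 = 3055 ≡ 17 (mod 31). 4 ≠ 17.

no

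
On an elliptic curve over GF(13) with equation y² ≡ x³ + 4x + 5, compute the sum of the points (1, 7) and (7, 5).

(1, 7) + (7, 5). λ = (5 - 7)/(7 - 1) ≡ 11/6 mod 13. 6⁻¹ ≡ 11 (mod 13) since 6·11 = 66 ≡ 1, so λ ≡ 4.
  x = λ² - 1 - 7 = 16 - 8 ≡ 8; y = λ·(1 - 8) - 7 ≡ 4. → (8, 4)

(8, 4)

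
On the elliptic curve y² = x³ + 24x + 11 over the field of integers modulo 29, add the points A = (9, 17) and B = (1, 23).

(9, 17) + (1, 23). λ = (23 - 17)/(1 - 9) ≡ 6/21 mod 29. 21⁻¹ ≡ 18 (mod 29), so λ ≡ 21.
  x = λ² - 9 - 1 = 441 - 10 ≡ 25; y = λ·(9 - 25) - 17 ≡ 24. → (25, 24)

(25, 24)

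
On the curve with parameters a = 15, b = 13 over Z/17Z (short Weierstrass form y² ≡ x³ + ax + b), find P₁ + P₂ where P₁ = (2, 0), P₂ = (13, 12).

(6, 8)

(2, 0) + (13, 12). λ = (12 - 0)/(13 - 2) ≡ 12/11 mod 17. 11⁻¹ ≡ 14 (mod 17), so λ ≡ 15.
  x = λ² - 2 - 13 = 225 - 15 ≡ 6; y = λ·(2 - 6) - 0 ≡ 8. → (6, 8)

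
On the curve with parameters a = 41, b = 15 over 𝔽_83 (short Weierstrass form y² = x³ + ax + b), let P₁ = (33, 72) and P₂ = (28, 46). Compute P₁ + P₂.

(33, 72) + (28, 46). λ = (46 - 72)/(28 - 33) ≡ 57/78 mod 83. 78⁻¹ ≡ 33 (mod 83) since 78·33 = 2574 ≡ 1, so λ ≡ 55.
  x = λ² - 33 - 28 = 3025 - 61 ≡ 59; y = λ·(33 - 59) - 72 ≡ 75. → (59, 75)

(59, 75)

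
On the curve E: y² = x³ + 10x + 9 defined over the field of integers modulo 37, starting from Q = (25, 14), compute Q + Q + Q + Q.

Double-and-add on 4 = (100)₂. Start with Q = (25, 14) for the leading 1-bit.
double: tangent at (25, 14): λ = (3·25² + 10)/(2·14) ≡ 35/28. 28⁻¹ ≡ 4 (mod 37) since 28·4 = 112 ≡ 1, so λ ≡ 35·4 ≡ 29.
  x = λ² - 25 - 25 = 841 - 50 ≡ 14; y = λ·(25 - 14) - 14 ≡ 9. → (14, 9)
double: tangent at (14, 9): λ = (3·14² + 10)/(2·9) ≡ 6/18. 18⁻¹ ≡ 35 (mod 37) since 18·35 = 630 ≡ 1, so λ ≡ 6·35 ≡ 25.
  x = λ² - 14 - 14 = 625 - 28 ≡ 5; y = λ·(14 - 5) - 9 ≡ 31. → (5, 31)

(5, 31)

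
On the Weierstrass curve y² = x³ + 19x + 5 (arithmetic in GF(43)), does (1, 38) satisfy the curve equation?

y² = 38² ≡ 25; x³ + 19x + 5 = 25 ≡ 25 (mod 43). 25 = 25.

yes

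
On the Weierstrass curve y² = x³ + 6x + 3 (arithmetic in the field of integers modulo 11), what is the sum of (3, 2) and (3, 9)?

O

The two points share x = 3 and their y-coordinates satisfy 2 + 9 ≡ 0 (mod 11), so they are inverses. Their sum is O.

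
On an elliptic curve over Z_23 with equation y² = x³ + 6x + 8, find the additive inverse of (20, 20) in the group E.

-(20, 20) = (20, -20 mod 23) = (20, 3).

(20, 3)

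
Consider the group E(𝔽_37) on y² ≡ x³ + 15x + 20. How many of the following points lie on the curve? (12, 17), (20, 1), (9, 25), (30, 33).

(12, 17): 17² ≡ 30, rhs ≡ 4 → off.
(20, 1): 1² ≡ 1, rhs ≡ 32 → off.
(9, 25): 25² ≡ 33, rhs ≡ 33 → on.
(30, 33): 33² ≡ 16, rhs ≡ 16 → on.

2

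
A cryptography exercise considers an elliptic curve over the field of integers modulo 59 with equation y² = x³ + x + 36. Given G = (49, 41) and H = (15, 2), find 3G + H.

(5, 15)

First 3G:
Repeated addition: build up to 3G.
2G: tangent at (49, 41): λ = (3·49² + 1)/(2·41) ≡ 6/23. 23⁻¹ ≡ 18 (mod 59), so λ ≡ 6·18 ≡ 49.
  x = λ² - 49 - 49 = 2401 - 98 ≡ 2; y = λ·(49 - 2) - 41 ≡ 20. → (2, 20)
3G: (2, 20) + (49, 41). λ = (41 - 20)/(49 - 2) ≡ 21/47 mod 59. 47⁻¹ ≡ 54 (mod 59), so λ ≡ 13.
  x = λ² - 2 - 49 = 169 - 51 ≡ 0; y = λ·(2 - 0) - 20 ≡ 6. → (0, 6)
3G = (0, 6).
Finally 3G + H:
(0, 6) + (15, 2). λ = (2 - 6)/(15 - 0) ≡ 55/15 mod 59. 15⁻¹ ≡ 4 (mod 59), so λ ≡ 43.
  x = λ² - 0 - 15 = 1849 - 15 ≡ 5; y = λ·(0 - 5) - 6 ≡ 15. → (5, 15)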